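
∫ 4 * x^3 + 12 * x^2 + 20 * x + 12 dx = x^4 + 4*x^3 + 10*x^2 + 12*x + C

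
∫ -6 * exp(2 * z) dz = -3*exp(2*z) + C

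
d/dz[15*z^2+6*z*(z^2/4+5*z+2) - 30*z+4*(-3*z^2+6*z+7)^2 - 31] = 144*z^3 - 855*z^2/2 + 42*z + 318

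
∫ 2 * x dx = x^2 + C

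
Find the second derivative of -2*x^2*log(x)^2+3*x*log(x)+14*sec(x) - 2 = (-4*x*log(x)^2 - 12*x*log(x) - 4*x - 14*x/cos(x) + 28*x/cos(x)^3 + 3)/x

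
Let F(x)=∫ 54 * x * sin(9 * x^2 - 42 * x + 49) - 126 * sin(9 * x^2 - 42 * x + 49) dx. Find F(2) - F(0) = -3*cos(1) + 3*cos(49)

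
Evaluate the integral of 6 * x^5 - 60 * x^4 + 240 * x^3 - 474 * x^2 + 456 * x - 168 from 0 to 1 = -49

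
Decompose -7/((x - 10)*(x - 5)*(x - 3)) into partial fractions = -1/(2*(x - 3)) + 7/(10*(x - 5)) - 1/(5*(x - 10))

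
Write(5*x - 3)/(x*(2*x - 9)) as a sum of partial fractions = 13/(3*(2*x - 9)) + 1/(3*x)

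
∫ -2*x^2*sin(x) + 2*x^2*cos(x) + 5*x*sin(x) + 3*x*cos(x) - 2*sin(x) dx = sqrt(2)*(2*x^2 - x + 1)*sin(x + pi/4) + C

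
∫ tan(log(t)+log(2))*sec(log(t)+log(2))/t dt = sec(log(2*t)) + C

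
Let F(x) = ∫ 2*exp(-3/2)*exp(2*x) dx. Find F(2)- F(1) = -exp(1/2) + exp(5/2)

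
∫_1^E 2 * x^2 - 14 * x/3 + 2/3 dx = (-1 + E/3)*(-E - 1 + 2*exp(2))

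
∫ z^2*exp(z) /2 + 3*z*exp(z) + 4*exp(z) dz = (z + 2)^2*exp(z)/2 + C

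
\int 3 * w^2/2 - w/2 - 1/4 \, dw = w^3/2 - w^2/4 - w/4 + C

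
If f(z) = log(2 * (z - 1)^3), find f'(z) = 3/(z - 1)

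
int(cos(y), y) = sin(y) + C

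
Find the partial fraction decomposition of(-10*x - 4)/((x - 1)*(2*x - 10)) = 7/(4*(x - 1)) - 27/(4*(x - 5))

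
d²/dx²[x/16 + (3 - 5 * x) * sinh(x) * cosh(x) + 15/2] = -10*x*sinh(2*x) + 6*sinh(2*x) - 10*cosh(2*x)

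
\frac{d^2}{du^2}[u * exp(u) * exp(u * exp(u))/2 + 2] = u^3*exp(u*exp(u) + 3*u)/2 + 3*u^2*exp(u*exp(u) + 2*u)/2 + u^2*exp(u*exp(u) + 3*u) + u*exp(u*exp(u) + u)/2 + 3*u*exp(u*exp(u) + 2*u) + u*exp(u*exp(u) + 3*u)/2 + exp(u*exp(u) + u) + exp(u*exp(u) + 2*u)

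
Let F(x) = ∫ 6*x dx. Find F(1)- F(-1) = 0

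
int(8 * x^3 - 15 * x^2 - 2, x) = 2*x^4 - 5*x^3 - 2*x + C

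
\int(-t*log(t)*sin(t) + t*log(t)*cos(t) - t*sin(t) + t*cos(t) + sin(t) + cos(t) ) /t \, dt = sqrt(2)*(log(t) + 1)*sin(t + pi/4) + C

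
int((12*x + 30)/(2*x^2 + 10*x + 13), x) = 3*log((2*x + 5)^2 + 1) + C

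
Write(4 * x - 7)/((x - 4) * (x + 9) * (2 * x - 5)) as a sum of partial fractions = -4/(23*(2*x - 5)) - 43/(299*(x + 9)) + 3/(13*(x - 4))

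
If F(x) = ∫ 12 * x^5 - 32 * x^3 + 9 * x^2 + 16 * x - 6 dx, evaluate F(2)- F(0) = 44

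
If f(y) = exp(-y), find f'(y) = -exp(-y)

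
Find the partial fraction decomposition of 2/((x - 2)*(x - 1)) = -2/(x - 1) + 2/(x - 2)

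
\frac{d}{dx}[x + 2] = 1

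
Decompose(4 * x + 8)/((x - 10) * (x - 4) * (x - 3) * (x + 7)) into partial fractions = 2/(187*(x + 7)) + 2/(7*(x - 3)) - 4/(11*(x - 4)) + 8/(119*(x - 10))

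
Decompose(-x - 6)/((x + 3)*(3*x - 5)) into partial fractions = -23/(14*(3*x - 5)) + 3/(14*(x + 3))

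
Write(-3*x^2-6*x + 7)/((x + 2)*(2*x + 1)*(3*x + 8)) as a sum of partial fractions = 15/(26*(3*x + 8)) + 37/(39*(2*x + 1)) - 7/(6*(x + 2))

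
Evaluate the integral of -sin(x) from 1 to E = cos(E) - cos(1)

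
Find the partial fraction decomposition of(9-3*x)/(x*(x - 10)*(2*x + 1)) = 2/(2*x + 1) - 1/(10*(x - 10)) - 9/(10*x)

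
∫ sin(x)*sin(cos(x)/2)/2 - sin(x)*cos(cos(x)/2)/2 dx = sqrt(2)*sin(cos(x)/2 + pi/4) + C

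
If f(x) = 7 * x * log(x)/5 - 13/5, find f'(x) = 7*log(x)/5 + 7/5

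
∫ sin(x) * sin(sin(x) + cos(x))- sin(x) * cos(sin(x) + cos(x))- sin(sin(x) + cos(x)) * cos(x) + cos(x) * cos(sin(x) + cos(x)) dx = sqrt(2)*sin(sqrt(2)*sin(x + pi/4) + pi/4) + C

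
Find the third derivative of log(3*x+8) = 54/(27*x^3 + 216*x^2 + 576*x + 512)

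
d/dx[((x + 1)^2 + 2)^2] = 4*x^3 + 12*x^2 + 20*x + 12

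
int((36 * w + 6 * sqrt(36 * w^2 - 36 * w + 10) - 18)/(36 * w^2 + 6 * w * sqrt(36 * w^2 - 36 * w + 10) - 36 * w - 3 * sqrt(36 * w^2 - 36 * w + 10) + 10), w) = log(6*w + sqrt((6*w - 3)^2 + 1) - 3) + C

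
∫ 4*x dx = 2*x^2 + C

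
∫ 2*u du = u^2 + C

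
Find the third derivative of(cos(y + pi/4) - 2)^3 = 51*sin(y + pi/4)/4 - 24*cos(2*y) + 27*cos(3*y + pi/4)/4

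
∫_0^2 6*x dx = 12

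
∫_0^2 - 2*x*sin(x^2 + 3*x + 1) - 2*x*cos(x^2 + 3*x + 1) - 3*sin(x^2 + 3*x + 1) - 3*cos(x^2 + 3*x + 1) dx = -cos(1) + cos(11) + sin(1) - sin(11)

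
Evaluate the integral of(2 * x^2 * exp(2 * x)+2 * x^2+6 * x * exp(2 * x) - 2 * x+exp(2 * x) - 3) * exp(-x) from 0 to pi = (-exp(-pi) + exp(pi))*(-1 + 2*pi + 2*pi^2)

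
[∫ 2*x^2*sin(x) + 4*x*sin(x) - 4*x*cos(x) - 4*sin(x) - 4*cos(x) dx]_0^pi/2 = -4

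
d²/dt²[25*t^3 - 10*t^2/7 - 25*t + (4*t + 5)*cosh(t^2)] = 16*t^3*cosh(t^2) + 20*t^2*cosh(t^2) + 24*t*sinh(t^2) + 150*t + 10*sinh(t^2) - 20/7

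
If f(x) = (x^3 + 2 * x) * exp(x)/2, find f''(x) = x^3*exp(x)/2 + 3*x^2*exp(x) + 4*x*exp(x) + 2*exp(x)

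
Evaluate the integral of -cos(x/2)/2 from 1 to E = -sin(E/2) + sin(1/2)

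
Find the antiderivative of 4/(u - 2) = 4*log(u - 2) + C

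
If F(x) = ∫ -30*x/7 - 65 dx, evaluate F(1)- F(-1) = -130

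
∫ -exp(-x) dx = exp(-x) + C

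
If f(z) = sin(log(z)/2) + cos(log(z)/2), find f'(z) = sqrt(2)*cos(log(z)/2 + pi/4)/(2*z)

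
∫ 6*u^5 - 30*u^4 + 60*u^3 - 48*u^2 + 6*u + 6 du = u^6 - 6*u^5 + 15*u^4 - 16*u^3 + 3*u^2 + 6*u + C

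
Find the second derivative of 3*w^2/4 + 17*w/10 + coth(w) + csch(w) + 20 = 3/2 + 1/sinh(w) + 2*cosh(w)/sinh(w)^3 + 2/sinh(w)^3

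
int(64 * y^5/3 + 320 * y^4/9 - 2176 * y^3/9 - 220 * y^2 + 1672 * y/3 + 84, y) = 32*y^6/9 + 64*y^5/9 - 544*y^4/9 - 220*y^3/3 + 836*y^2/3 + 84*y + C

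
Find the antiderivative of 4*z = 2*z^2 + C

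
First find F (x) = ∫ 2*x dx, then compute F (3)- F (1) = 8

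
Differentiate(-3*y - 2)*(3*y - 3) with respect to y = 3 - 18*y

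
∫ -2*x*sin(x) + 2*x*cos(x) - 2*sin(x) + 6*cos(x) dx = 2*sqrt(2)*(x + 2)*sin(x + pi/4) + C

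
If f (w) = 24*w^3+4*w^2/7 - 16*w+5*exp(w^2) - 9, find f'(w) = 72*w^2 + 10*w*exp(w^2) + 8*w/7 - 16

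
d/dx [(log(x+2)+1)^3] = (3*log(x + 2)^2 + 6*log(x + 2) + 3)/(x + 2)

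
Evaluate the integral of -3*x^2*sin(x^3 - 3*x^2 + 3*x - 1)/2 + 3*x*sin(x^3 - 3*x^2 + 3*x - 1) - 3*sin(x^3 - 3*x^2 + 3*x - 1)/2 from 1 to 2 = -1/2 + cos(1)/2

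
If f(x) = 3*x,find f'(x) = 3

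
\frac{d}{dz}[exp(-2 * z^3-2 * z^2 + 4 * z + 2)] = (-6*z^2 - 4*z + 4)*exp(-2*z^3 - 2*z^2 + 4*z + 2)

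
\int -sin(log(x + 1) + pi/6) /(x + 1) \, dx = cos(log(x + 1) + pi/6) + C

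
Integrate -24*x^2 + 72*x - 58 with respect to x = -8*x^3 + 36*x^2 - 58*x + C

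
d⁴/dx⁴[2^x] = 2^x*log(2)^4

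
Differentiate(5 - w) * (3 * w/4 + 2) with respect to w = 7/4 - 3*w/2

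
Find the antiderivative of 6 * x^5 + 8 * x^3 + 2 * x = x^6 + 2*x^4 + x^2 + C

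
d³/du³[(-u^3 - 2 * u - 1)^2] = 120*u^3 + 96*u + 12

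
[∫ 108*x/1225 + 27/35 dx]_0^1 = 999/1225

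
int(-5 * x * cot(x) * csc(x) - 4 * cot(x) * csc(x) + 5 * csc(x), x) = (5*x + 4)*csc(x) + C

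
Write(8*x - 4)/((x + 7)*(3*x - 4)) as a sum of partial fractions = 4/(5*(3*x - 4)) + 12/(5*(x + 7))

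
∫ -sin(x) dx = cos(x) + C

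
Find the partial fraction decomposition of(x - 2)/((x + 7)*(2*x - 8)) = 9/(22*(x + 7)) + 1/(11*(x - 4))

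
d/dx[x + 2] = 1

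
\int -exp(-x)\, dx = exp(-x) + C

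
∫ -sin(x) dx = cos(x) + C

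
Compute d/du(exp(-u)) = -exp(-u)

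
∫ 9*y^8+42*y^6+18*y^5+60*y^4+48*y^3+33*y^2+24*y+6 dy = y^9 + 6*y^7 + 3*y^6 + 12*y^5 + 12*y^4 + 11*y^3 + 12*y^2 + 6*y + C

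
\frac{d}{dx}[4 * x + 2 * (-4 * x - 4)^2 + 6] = 64*x + 68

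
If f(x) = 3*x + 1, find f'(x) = 3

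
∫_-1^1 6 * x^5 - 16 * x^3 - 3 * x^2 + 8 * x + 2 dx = 2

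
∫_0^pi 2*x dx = pi^2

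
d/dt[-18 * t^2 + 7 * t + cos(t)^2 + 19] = -36*t - sin(2*t) + 7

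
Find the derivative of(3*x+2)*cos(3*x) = -9*x*sin(3*x) - 6*sin(3*x) + 3*cos(3*x)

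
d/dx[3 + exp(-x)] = -exp(-x)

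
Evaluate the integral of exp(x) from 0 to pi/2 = -1 + exp(pi/2)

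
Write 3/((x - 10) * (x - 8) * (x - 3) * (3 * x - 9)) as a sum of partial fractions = 12/(1225*(x - 3)) + 1/(35*(x - 3)^2) - 1/(50*(x - 8)) + 1/(98*(x - 10))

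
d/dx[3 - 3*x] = -3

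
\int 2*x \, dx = x^2 + C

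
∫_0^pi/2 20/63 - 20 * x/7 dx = -5*pi^2/14 + 10*pi/63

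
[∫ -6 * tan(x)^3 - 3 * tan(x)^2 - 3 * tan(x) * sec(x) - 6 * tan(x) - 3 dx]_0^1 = -3*tan(1)^2 - 3*sec(1) - 3*tan(1) + 3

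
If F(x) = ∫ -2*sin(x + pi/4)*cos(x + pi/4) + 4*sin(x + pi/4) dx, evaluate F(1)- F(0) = -(-2 + sqrt(2)/2)^2 + (-2 + cos(pi/4 + 1))^2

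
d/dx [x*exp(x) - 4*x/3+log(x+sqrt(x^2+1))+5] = (3*x^3*exp(x) + 3*x^2*sqrt(x^2 + 1)*exp(x) + 3*x^2*exp(x) - 4*x^2 + 3*x*sqrt(x^2 + 1)*exp(x) - 4*x*sqrt(x^2 + 1) + 3*x*exp(x) + 3*x + 3*sqrt(x^2 + 1) + 3*exp(x) - 4)/(3*x^2 + 3*x*sqrt(x^2 + 1) + 3)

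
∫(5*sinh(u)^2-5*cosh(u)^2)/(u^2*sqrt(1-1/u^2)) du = -5*asec(u) + C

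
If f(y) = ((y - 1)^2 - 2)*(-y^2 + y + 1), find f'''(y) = 18 - 24*y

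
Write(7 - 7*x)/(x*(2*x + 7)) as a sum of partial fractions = -9/(2*x + 7) + 1/x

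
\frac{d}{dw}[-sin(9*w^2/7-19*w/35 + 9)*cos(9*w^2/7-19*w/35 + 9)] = 18*w*sin(9*w^2/7 - 19*w/35 + 9)^2/7 - 18*w*cos(9*w^2/7 - 19*w/35 + 9)^2/7 - 19*sin(9*w^2/7 - 19*w/35 + 9)^2/35 + 19*cos(9*w^2/7 - 19*w/35 + 9)^2/35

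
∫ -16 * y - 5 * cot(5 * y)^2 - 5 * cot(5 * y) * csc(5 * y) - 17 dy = -8*y^2 - 12*y + cot(5*y) + csc(5*y) + C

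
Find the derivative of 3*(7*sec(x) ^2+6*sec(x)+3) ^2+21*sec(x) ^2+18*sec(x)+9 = 6*(21 + 85/cos(x) + 126/cos(x)^2 + 98/cos(x)^3)*sin(x)/cos(x)^2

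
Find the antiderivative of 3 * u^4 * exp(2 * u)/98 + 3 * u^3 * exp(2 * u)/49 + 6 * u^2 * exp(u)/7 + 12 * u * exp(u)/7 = 3*u^2*(u^2*exp(u) + 56)*exp(u)/196 + C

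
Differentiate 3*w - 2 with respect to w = 3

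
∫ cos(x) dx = sin(x) + C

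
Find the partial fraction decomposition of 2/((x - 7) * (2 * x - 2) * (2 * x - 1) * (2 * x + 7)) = -1/(378*(2*x + 7)) + 1/(26*(2*x - 1)) - 1/(54*(x - 1)) + 1/(1638*(x - 7))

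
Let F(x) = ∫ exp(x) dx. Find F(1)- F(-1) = E - exp(-1)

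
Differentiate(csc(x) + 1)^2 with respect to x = -2*(1 + 1/sin(x))*cos(x)/sin(x)^2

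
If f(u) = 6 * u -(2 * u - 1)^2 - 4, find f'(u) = 10 - 8*u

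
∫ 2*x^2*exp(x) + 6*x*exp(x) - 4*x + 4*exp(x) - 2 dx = 2*(exp(x) - 1)*(x^2 + x + 1) + C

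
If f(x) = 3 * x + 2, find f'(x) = 3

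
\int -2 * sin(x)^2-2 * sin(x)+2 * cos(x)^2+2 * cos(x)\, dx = (sqrt(2)*sin(x + pi/4) + 1)^2 + C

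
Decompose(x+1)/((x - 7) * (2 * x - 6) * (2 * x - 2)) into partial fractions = 1/(24*(x - 1)) - 1/(8*(x - 3)) + 1/(12*(x - 7))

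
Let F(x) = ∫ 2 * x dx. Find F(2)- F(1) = 3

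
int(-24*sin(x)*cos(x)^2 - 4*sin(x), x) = 4*(cos(2*x) + 2)*cos(x) + C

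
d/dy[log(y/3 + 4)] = 1/(y + 12)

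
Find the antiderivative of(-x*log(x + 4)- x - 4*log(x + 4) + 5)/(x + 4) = (5 - x)*log(x + 4) + C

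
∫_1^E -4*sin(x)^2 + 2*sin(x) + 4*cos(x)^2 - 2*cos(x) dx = -2*sin(2) + 2*sin(2*E) - 2*sqrt(2)*sin(pi/4 + E) + 2*sqrt(2)*sin(pi/4 + 1)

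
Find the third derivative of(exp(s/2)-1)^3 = 27*exp(3*s/2)/8 + 3*exp(s/2)/8 - 3*exp(s)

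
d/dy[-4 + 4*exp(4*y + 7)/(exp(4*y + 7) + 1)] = 16*exp(4*y + 7)/(exp(14)*exp(8*y) + 2*exp(7)*exp(4*y) + 1)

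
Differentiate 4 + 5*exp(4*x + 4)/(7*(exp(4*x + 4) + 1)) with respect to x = 20*exp(4*x + 4)/(7*exp(8)*exp(8*x) + 14*exp(4)*exp(4*x) + 7)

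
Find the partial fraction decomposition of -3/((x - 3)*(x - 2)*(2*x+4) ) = -3/(40*(x + 2)) + 3/(8*(x - 2)) - 3/(10*(x - 3))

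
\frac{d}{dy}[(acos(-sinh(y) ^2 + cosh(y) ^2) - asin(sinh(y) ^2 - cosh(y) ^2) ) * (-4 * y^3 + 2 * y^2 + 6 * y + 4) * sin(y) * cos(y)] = -2*pi*y^3*cos(2*y) - 3*pi*y^2*sin(2*y) + pi*y^2*cos(2*y) + pi*y*sin(2*y) + 3*pi*y*cos(2*y) + 3*pi*sin(2*y)/2 + 2*pi*cos(2*y)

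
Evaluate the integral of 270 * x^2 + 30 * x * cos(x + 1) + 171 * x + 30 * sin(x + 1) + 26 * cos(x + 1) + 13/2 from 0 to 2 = -26*sin(1) + 86*sin(3) + 1075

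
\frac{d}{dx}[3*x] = 3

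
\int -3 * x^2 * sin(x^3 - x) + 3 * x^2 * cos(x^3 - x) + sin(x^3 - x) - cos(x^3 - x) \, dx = sqrt(2)*cos(-x^3 + x + pi/4) + C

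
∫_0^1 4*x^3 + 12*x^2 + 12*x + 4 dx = 15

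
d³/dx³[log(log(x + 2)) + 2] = (2*log(x + 2)^2 + 3*log(x + 2) + 2)/(x^3*log(x + 2)^3 + 6*x^2*log(x + 2)^3 + 12*x*log(x + 2)^3 + 8*log(x + 2)^3)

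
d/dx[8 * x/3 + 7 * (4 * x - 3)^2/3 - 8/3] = 224*x/3 - 160/3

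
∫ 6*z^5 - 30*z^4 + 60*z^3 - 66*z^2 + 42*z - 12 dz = z^6 - 6*z^5 + 15*z^4 - 22*z^3 + 21*z^2 - 12*z + C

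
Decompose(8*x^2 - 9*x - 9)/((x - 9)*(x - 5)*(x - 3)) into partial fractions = 3/(x - 3) - 73/(4*(x - 5)) + 93/(4*(x - 9))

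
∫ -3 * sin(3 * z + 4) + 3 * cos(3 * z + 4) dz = sqrt(2)*sin(3*z + pi/4 + 4) + C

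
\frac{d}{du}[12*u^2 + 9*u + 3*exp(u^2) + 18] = 6*u*exp(u^2) + 24*u + 9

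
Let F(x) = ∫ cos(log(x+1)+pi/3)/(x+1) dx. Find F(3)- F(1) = -sin(log(2) + pi/3) + sin(pi/3 + log(4))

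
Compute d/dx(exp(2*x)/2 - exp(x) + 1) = exp(2*x) - exp(x)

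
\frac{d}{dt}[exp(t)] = exp(t)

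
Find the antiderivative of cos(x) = sin(x) + C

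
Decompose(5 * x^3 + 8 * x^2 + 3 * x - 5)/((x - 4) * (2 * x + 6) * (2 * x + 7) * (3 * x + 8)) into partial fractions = 55/(8*(3*x + 8)) + 211/(30*(2*x + 7)) - 11/(2*(x + 3)) + 13/(120*(x - 4))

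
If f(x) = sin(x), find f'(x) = cos(x)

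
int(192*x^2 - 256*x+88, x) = 64*x^3 - 128*x^2 + 88*x + C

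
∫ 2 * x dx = x^2 + C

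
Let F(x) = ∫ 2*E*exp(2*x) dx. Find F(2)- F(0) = -E + exp(5)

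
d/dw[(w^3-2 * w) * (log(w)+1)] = 3*w^2*log(w) + 4*w^2 - 2*log(w) - 4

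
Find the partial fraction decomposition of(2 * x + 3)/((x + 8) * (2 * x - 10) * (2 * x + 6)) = -1/(20*(x + 8)) + 3/(160*(x + 3)) + 1/(32*(x - 5))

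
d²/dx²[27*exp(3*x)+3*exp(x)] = 243*exp(3*x) + 3*exp(x)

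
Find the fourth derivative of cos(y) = cos(y)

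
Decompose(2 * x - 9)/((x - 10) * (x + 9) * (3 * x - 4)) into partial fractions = 57/(806*(3*x - 4)) - 27/(589*(x + 9)) + 11/(494*(x - 10))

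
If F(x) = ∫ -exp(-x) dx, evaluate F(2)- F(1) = -exp(-1) + exp(-2)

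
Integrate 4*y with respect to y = 2*y^2 + C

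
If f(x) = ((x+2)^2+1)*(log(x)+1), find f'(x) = (2*x^2*log(x) + 3*x^2 + 4*x*log(x) + 8*x + 5)/x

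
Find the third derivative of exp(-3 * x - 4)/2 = -27*exp(-3*x - 4)/2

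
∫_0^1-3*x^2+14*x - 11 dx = -5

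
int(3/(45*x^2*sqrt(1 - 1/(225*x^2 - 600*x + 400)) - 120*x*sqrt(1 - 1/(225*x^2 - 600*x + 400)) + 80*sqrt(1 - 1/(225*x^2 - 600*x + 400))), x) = asec(15*x - 20) + C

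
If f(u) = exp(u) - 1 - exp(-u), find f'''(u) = (exp(2*u) + 1)*exp(-u)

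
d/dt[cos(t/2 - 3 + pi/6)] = -sin(t/2 - 3 + pi/6)/2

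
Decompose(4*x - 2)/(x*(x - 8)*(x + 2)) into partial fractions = -1/(2*(x + 2)) + 3/(8*(x - 8)) + 1/(8*x)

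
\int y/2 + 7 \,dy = y^2/4 + 7*y + C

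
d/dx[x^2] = 2*x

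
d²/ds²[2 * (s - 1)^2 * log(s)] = (4*s^2*log(s) + 6*s^2 - 4*s - 2)/s^2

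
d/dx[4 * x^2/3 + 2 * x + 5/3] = 8*x/3 + 2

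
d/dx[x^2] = 2*x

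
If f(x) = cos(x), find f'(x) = -sin(x)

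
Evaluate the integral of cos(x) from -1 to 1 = 2*sin(1)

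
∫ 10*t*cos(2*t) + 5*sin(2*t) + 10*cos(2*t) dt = (5*t + 5)*sin(2*t) + C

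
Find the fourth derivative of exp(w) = exp(w)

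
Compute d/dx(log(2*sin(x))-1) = 1/tan(x)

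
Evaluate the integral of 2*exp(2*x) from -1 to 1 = -exp(-2) + exp(2)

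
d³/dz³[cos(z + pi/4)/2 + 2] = sin(z + pi/4)/2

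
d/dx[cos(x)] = -sin(x)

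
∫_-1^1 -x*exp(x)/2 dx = -exp(-1)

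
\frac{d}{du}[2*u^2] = 4*u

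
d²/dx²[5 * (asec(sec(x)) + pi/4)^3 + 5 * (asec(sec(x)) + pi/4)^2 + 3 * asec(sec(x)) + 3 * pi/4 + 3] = 30*asec(1/cos(x)) + 10 + 15*pi/2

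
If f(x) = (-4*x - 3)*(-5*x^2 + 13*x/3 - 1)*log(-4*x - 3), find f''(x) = (1440*x^2*log(-4*x - 3) + 1200*x^2 + 1024*x*log(-4*x - 3) + 96*x - 42*log(-4*x - 3) - 264)/(12*x + 9)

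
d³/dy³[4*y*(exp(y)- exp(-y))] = (4*y*exp(2*y) + 4*y + 12*exp(2*y) - 12)*exp(-y)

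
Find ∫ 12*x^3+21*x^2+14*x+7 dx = 3*x^4 + 7*x^3 + 7*x^2 + 7*x + C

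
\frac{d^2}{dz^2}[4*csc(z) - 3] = -4/sin(z) + 8/sin(z)^3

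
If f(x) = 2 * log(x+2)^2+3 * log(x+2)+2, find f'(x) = (4*log(x + 2) + 3)/(x + 2)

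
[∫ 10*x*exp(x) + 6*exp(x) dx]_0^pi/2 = 4 + 2*(-2 + 5*pi/2)*exp(pi/2)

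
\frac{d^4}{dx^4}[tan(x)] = 24*tan(x)^5 + 40*tan(x)^3 + 16*tan(x)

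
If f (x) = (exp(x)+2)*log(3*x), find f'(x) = (x*exp(x)*log(x) + x*exp(x)*log(3) + exp(x) + 2)/x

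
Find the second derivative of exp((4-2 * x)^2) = 64*x^2*exp(4*x^2 - 16*x + 16) - 256*x*exp(4*x^2 - 16*x + 16) + 264*exp(4*x^2 - 16*x + 16)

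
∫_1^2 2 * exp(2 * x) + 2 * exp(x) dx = -(1 + E)^2 + (1 + exp(2))^2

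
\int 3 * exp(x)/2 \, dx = 3*exp(x)/2 + C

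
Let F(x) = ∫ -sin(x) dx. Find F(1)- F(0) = -1 + cos(1)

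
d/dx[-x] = -1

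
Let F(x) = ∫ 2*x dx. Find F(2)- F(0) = 4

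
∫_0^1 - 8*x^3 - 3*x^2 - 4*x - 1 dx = -6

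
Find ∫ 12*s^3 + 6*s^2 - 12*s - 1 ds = 3*s^4 + 2*s^3 - 6*s^2 - s + C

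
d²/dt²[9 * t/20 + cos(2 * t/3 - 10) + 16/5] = -4*cos(2*t/3 - 10)/9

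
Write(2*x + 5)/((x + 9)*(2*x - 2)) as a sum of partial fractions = 13/(20*(x + 9)) + 7/(20*(x - 1))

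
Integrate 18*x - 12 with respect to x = 9*x^2 - 12*x + C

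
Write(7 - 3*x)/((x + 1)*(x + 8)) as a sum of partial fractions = -31/(7*(x + 8)) + 10/(7*(x + 1))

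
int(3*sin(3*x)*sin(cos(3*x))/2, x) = cos(cos(3*x))/2 + C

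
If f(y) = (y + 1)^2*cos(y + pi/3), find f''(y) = -y^2*cos(y + pi/3) - 4*y*sin(y + pi/3) - 2*y*cos(y + pi/3) - 4*sin(y + pi/3) + cos(y + pi/3)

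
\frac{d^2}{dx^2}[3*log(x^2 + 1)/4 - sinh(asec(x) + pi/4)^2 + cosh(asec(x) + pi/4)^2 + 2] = (3 - 3*x^2)/(2*x^4 + 4*x^2 + 2)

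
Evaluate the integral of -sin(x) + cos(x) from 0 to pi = -2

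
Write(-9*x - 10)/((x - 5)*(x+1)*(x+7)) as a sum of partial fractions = 53/(72*(x + 7)) + 1/(36*(x + 1)) - 55/(72*(x - 5))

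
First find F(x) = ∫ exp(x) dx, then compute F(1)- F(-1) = E - exp(-1)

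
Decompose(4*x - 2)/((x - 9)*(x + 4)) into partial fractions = 18/(13*(x + 4)) + 34/(13*(x - 9))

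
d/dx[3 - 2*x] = -2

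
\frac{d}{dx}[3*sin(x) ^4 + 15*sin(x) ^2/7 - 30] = 36*sin(2*x)/7 - 3*sin(4*x)/2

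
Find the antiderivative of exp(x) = exp(x) + C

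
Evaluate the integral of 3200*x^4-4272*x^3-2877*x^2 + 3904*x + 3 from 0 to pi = 567 + (-11/2 + 2*pi + 4*(-5 + 4*pi)^2)*(-10*pi - 6 + 8*pi^2 + 10*pi^3)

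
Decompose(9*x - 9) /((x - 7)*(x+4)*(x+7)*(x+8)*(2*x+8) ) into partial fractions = -27/(160*(x + 8)) + 2/(7*(x + 7)) - 457/(3872*(x + 4)) + 15/(88*(x + 4)^2) + 9/(8470*(x - 7))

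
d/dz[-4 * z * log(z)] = -4*log(z) - 4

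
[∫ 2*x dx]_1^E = -1 + exp(2)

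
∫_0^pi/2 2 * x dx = pi^2/4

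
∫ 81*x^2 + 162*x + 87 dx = 27*x^3 + 81*x^2 + 87*x + C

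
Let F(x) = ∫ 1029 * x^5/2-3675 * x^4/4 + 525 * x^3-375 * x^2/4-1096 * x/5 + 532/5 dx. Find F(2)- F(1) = 6168/5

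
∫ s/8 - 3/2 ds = s^2/16 - 3*s/2 + C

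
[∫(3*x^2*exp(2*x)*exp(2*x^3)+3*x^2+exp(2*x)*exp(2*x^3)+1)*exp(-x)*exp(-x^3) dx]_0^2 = -exp(-10) + exp(10)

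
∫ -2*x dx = -x^2 + C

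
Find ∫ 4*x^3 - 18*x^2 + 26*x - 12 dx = x^4 - 6*x^3 + 13*x^2 - 12*x + C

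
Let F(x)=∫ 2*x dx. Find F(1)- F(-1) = 0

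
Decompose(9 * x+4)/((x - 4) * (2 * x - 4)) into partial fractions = -11/(2*(x - 2)) + 10/(x - 4)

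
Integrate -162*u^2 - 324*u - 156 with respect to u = -54*u^3 - 162*u^2 - 156*u + C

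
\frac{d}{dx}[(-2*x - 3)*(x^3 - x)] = -8*x^3 - 9*x^2 + 4*x + 3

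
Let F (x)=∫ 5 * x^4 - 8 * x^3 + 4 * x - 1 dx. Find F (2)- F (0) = 6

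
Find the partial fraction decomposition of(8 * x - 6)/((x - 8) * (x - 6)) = -21/(x - 6) + 29/(x - 8)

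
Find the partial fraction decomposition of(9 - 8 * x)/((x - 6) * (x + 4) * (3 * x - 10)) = 159/(176*(3*x - 10)) + 41/(220*(x + 4)) - 39/(80*(x - 6))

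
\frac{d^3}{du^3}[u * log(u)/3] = -1/(3*u^2)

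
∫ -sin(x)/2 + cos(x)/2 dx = sqrt(2)*sin(x + pi/4)/2 + C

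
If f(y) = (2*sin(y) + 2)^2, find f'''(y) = -8*(4*sin(y) + 1)*cos(y)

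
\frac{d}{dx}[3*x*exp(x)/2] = 3*x*exp(x)/2 + 3*exp(x)/2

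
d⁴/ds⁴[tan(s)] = 24*tan(s)^5 + 40*tan(s)^3 + 16*tan(s)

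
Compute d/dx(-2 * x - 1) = -2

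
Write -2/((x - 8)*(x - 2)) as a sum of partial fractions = 1/(3*(x - 2)) - 1/(3*(x - 8))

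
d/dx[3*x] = 3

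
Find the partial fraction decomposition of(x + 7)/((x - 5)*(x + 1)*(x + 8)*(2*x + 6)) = 1/(910*(x + 8)) + 1/(40*(x + 3)) - 1/(28*(x + 1)) + 1/(104*(x - 5))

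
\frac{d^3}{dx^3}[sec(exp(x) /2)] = (-exp(2*x)*sin(exp(x)/2)/cos(exp(x)/2) + 6*exp(2*x)*sin(exp(x)/2)/cos(exp(x)/2)^3 - 6*exp(x) + 12*exp(x)/cos(exp(x)/2)^2 + 4*sin(exp(x)/2)/cos(exp(x)/2))*exp(x)/(8*cos(exp(x)/2))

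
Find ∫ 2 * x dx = x^2 + C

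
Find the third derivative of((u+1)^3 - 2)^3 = 504*u^6 + 3024*u^5 + 7560*u^4 + 9360*u^3 + 5400*u^2 + 864*u - 144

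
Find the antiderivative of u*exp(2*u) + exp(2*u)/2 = u*exp(2*u)/2 + C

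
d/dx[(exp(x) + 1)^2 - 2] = 2*exp(2*x) + 2*exp(x)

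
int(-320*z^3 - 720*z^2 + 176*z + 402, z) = -80*z^4 - 240*z^3 + 88*z^2 + 402*z + C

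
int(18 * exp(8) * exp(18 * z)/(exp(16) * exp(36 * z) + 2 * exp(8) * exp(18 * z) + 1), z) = exp(18*z + 8)/(exp(18*z + 8) + 1) + C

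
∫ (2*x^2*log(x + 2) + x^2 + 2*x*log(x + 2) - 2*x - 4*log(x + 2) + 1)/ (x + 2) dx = (x - 1)^2*log(x + 2) + C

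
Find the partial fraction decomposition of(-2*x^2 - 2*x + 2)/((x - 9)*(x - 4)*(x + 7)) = -41/(88*(x + 7)) + 38/(55*(x - 4)) - 89/(40*(x - 9))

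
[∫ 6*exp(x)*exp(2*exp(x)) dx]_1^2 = -3*exp(2*E) + 3*exp(2*exp(2))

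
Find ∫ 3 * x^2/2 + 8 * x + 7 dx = x^3/2 + 4*x^2 + 7*x + C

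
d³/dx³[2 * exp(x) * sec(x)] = 4*(sin(x)/cos(x) + 3*sin(x)/cos(x)^3 - 1 + 3/cos(x)^2)*exp(x)/cos(x)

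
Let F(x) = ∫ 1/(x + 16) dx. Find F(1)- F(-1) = -log(15) + log(17)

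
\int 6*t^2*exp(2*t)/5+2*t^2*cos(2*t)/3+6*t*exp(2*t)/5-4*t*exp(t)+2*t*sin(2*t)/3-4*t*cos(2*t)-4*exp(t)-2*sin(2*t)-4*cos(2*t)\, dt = 3*t^2*exp(2*t)/5 - 4*t*exp(t) + (t^2/3 - 2*t - 2)*sin(2*t) + C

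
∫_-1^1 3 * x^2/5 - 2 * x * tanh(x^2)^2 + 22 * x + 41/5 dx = 84/5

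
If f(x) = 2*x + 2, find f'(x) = 2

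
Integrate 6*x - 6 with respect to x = 3*x^2 - 6*x + C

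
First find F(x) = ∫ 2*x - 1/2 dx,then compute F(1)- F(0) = 1/2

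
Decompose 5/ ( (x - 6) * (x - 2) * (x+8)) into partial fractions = 1/(28*(x + 8)) - 1/(8*(x - 2)) + 5/(56*(x - 6))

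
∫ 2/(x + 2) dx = log(3*(x + 2)^2) + C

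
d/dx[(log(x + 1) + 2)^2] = (2*log(x + 1) + 4)/(x + 1)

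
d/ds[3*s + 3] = 3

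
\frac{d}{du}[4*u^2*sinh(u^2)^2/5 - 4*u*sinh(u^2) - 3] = 8*u^3*sinh(2*u^2)/5 - 8*u^2*cosh(u^2) + 8*u*sinh(u^2)^2/5 - 4*sinh(u^2)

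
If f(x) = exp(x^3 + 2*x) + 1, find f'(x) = 3*x^2*exp(x^3 + 2*x) + 2*exp(x^3 + 2*x)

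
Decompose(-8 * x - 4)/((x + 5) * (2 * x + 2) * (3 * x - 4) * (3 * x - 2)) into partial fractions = 21/(85*(3*x - 2)) - 33/(133*(3*x - 4)) - 9/(646*(x + 5)) + 1/(70*(x + 1))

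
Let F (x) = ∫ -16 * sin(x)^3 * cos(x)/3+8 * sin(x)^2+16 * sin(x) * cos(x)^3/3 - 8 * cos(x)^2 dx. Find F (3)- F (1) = -cos(12)/3 + cos(4)/3 - 4*sin(6) + 4*sin(2)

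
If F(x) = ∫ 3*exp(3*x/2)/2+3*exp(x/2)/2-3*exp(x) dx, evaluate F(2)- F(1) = -(-1 + exp(1/2))^3 + (-1 + E)^3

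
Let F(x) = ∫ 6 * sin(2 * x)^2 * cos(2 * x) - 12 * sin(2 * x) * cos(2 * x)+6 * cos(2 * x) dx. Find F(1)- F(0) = (-1 + sin(2))^3 + 1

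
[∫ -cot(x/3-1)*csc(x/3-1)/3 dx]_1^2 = -csc(1/3) + csc(2/3)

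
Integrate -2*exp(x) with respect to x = -2*exp(x) + C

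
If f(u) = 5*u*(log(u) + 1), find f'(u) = 5*log(u) + 10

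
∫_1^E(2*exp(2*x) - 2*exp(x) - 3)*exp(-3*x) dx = -exp(-2) - 2*exp(-E) - exp(-3) + exp(-3*E) + exp(-2*E) + 2*exp(-1)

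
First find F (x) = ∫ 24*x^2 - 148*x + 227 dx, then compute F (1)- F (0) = 161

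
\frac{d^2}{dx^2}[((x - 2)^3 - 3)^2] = 30*x^4 - 240*x^3 + 720*x^2 - 996*x + 552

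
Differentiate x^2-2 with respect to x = 2*x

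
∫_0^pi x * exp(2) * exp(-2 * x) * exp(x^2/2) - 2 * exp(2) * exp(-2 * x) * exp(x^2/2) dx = -exp(2) + exp((-2 + pi)^2/2)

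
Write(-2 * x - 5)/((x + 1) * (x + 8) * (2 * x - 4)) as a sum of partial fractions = 11/(140*(x + 8)) + 1/(14*(x + 1)) - 3/(20*(x - 2))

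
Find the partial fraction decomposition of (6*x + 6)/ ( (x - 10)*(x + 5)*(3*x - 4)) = -63/(247*(3*x - 4)) - 8/(95*(x + 5)) + 11/(65*(x - 10))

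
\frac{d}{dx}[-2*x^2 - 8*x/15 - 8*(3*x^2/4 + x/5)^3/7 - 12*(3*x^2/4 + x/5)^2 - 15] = -81*x^5/28 - 27*x^4/14 - 4797*x^3/175 - 9474*x^2/875 - 124*x/25 - 8/15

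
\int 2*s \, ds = s^2 + C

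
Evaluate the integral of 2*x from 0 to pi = pi^2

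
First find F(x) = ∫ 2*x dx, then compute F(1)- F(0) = 1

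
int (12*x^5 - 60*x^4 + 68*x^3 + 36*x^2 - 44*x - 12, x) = 2*x^6 - 12*x^5 + 17*x^4 + 12*x^3 - 22*x^2 - 12*x + C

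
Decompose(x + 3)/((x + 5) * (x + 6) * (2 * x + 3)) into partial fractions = 2/(21*(2*x + 3)) - 1/(3*(x + 6)) + 2/(7*(x + 5))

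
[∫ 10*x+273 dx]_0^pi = -3920 - 7*pi + 5*(-28 - pi)^2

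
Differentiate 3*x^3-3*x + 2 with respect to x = 9*x^2 - 3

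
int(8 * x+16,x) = 4*x^2 + 16*x + C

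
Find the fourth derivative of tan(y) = 24*tan(y)^5 + 40*tan(y)^3 + 16*tan(y)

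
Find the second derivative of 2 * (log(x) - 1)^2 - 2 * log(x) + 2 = (10 - 4*log(x))/x^2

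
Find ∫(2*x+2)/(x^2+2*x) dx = log(x*(x + 2)) + C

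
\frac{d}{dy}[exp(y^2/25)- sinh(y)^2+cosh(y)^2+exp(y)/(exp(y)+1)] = (2*y*exp(y^2/25) + 4*y*exp(y^2/25 + y) + 2*y*exp(y^2/25 + 2*y) + 25*exp(y))/(25*exp(2*y) + 50*exp(y) + 25)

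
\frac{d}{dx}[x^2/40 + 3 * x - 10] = x/20 + 3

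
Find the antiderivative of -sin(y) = cos(y) + C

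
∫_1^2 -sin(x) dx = -cos(1) + cos(2)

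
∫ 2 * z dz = z^2 + C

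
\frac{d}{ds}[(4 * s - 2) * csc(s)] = -4*s*cot(s)*csc(s) + 2*cot(s)*csc(s) + 4*csc(s)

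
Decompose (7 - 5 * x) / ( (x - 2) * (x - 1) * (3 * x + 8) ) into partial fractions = 183/(154*(3*x + 8)) - 2/(11*(x - 1)) - 3/(14*(x - 2))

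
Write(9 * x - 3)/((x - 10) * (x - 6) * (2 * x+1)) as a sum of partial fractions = -10/(91*(2*x + 1)) - 51/(52*(x - 6)) + 29/(28*(x - 10))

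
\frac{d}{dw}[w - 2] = 1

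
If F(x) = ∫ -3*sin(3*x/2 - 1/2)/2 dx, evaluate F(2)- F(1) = cos(5/2) - cos(1)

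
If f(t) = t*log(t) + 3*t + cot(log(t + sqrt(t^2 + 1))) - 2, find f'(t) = (t^2*log(t) + 4*t^2 + t*sqrt(t^2 + 1)*log(t) + 4*t*sqrt(t^2 + 1) - t/sin(log(t + sqrt(t^2 + 1)))^2 - sqrt(t^2 + 1)/sin(log(t + sqrt(t^2 + 1)))^2 + log(t) + 4)/(t^2 + t*sqrt(t^2 + 1) + 1)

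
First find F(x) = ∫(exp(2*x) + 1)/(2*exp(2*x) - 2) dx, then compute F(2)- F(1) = -log(E - exp(-1))/2 + log(-exp(-2) + exp(2))/2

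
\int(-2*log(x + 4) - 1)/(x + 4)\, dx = -(log(x + 4) + 1)*log(x + 4) + C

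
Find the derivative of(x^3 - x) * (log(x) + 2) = 3*x^2*log(x) + 7*x^2 - log(x) - 3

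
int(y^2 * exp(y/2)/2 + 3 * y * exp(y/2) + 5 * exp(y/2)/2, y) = (y + 1)^2*exp(y/2) + C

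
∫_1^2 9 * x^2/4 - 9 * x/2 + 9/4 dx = 3/4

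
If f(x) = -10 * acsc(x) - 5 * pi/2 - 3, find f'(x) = 10/(x^2*sqrt(1 - 1/x^2))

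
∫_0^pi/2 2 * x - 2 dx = -1 + (-1 + pi/2)^2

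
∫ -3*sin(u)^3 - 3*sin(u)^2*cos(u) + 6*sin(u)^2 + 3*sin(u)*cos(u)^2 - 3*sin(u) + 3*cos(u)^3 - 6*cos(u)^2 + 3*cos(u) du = (sqrt(2)*sin(u + pi/4) - 1)^3 + C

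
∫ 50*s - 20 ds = 25*s^2 - 20*s + C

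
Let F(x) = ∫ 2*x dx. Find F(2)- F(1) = 3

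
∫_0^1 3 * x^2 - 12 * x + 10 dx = 5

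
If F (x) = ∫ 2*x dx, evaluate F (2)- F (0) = 4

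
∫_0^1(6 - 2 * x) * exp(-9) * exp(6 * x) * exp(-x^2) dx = -exp(-9) + exp(-4)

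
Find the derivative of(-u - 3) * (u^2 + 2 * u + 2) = -3*u^2 - 10*u - 8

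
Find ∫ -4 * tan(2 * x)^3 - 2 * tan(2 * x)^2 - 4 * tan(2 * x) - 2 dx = -(sin(4*x) + 2)/(cos(4*x) + 1) + C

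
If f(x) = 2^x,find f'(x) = 2^x*log(2)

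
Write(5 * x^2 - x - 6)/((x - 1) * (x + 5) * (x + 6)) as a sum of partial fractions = 180/(7*(x + 6)) - 62/(3*(x + 5)) - 1/(21*(x - 1))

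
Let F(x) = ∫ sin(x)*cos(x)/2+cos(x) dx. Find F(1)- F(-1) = 2*sin(1)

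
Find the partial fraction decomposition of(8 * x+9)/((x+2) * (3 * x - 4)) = 59/(10*(3*x - 4)) + 7/(10*(x + 2))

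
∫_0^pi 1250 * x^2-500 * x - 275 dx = -125*pi - 90 + 20*(-3 + 5*pi)^2 + 10*(-3 + 5*pi)^3/3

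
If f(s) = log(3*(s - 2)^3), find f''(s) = -3/(s^2 - 4*s + 4)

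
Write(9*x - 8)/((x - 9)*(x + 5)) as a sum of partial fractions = 53/(14*(x + 5)) + 73/(14*(x - 9))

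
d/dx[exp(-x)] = -exp(-x)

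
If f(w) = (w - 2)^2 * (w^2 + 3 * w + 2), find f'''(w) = 24*w - 6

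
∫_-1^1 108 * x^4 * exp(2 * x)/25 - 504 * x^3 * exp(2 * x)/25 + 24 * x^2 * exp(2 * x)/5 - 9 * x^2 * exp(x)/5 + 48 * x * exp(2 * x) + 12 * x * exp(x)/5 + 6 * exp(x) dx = -1014*exp(-2)/25 + 39*exp(-1)/5 + 21*E/5 + 294*exp(2)/25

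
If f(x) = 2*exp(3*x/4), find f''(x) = 9*exp(3*x/4)/8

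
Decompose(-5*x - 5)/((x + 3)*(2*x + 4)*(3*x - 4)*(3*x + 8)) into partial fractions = 25/(16*(3*x + 8)) - 7/(208*(3*x - 4)) - 5/(13*(x + 3)) - 1/(8*(x + 2))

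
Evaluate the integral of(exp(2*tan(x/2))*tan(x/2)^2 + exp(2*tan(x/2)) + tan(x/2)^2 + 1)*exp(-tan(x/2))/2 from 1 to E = -exp(tan(1/2)) - exp(-tan(E/2)) + exp(-tan(1/2)) + exp(tan(E/2))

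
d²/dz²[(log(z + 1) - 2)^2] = (6 - 2*log(z + 1))/(z^2 + 2*z + 1)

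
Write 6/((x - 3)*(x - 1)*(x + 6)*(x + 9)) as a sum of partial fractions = -1/(60*(x + 9)) + 2/(63*(x + 6)) - 3/(70*(x - 1)) + 1/(36*(x - 3))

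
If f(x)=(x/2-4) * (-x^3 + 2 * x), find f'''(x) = 24 - 12*x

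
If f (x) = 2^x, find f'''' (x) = 2^x*log(2)^4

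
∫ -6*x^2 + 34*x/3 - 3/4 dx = -2*x^3 + 17*x^2/3 - 3*x/4 + C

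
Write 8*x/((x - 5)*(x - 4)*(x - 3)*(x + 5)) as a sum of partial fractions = 1/(18*(x + 5)) + 3/(2*(x - 3)) - 32/(9*(x - 4)) + 2/(x - 5)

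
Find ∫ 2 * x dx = x^2 + C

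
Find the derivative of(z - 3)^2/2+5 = z - 3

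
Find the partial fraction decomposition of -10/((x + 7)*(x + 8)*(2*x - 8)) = -5/(12*(x + 8)) + 5/(11*(x + 7)) - 5/(132*(x - 4))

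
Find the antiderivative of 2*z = z^2 + C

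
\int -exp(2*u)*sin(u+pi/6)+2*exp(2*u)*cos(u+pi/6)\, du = exp(2*u)*cos(u + pi/6) + C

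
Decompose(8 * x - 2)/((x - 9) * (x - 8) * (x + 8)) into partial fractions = -33/(136*(x + 8)) - 31/(8*(x - 8)) + 70/(17*(x - 9))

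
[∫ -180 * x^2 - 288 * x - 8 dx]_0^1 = -212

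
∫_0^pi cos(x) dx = 0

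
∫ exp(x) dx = exp(x) + C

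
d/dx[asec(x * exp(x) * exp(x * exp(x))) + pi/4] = (x^2*exp(x) + x*exp(x) + x + 1)*exp(-x*exp(x) - x)/(x^2*sqrt(1 - exp(-2*x)*exp(-2*x*exp(x))/x^2))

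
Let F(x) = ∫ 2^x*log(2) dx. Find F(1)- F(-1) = 3/2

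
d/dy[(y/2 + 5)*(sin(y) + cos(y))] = -y*sin(y)/2 + y*cos(y)/2 - 9*sin(y)/2 + 11*cos(y)/2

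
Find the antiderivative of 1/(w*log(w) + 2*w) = log(log(w) + 2) + C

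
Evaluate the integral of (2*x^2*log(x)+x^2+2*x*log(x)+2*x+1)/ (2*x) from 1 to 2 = 9*log(2)/2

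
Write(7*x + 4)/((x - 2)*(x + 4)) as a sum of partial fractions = 4/(x + 4) + 3/(x - 2)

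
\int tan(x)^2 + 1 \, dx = tan(x) + C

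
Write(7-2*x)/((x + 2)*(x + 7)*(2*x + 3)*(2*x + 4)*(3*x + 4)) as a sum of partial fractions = 783/(136*(3*x + 4)) - 80/(11*(2*x + 3)) + 21/(9350*(x + 7)) + 343/(200*(x + 2)) + 11/(20*(x + 2)^2)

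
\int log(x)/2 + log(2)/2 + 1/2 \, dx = x*log(2*x)/2 + C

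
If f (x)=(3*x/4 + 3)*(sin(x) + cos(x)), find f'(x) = 3*sqrt(2)*x*cos(x + pi/4)/4 - 9*sin(x)/4 + 15*cos(x)/4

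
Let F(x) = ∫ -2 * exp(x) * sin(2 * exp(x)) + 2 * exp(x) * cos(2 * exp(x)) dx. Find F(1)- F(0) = -sin(2) + sin(2*E) - cos(2) + cos(2*E)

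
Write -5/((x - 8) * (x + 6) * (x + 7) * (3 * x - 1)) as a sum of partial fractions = 135/(9614*(3*x - 1)) + 1/(66*(x + 7)) - 5/(266*(x + 6)) - 1/(966*(x - 8))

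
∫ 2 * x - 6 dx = x^2 - 6*x + C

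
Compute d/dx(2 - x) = -1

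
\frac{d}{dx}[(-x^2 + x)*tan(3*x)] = -3*x^2/cos(3*x)^2 - 2*x*tan(3*x) + 3*x/cos(3*x)^2 + tan(3*x)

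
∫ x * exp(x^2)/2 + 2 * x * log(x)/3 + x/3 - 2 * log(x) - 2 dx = x*(x - 6)*log(x)/3 + exp(x^2)/4 + C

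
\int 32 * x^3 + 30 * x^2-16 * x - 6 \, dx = 8*x^4 + 10*x^3 - 8*x^2 - 6*x + C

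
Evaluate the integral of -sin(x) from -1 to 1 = 0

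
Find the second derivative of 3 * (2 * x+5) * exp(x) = 6*x*exp(x) + 27*exp(x)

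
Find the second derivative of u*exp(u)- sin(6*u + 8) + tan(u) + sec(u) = u*exp(u) + 2*exp(u) + 36*sin(6*u + 8) + 2*tan(u)^3 + 2*tan(u)^2*sec(u) + 2*tan(u) + sec(u)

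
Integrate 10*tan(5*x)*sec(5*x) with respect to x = 2*sec(5*x) + C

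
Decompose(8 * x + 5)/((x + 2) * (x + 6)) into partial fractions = 43/(4*(x + 6)) - 11/(4*(x + 2))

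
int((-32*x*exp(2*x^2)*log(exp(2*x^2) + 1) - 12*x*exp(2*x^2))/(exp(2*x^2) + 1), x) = (-4*log(exp(2*x^2) + 1) - 3)*log(exp(2*x^2) + 1) + C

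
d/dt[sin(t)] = cos(t)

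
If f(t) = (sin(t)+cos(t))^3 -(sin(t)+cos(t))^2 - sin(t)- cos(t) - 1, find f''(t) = -18*sqrt(2)*sin(t)^2*cos(t + pi/4) + 8*sin(t)*cos(t) - 14*sin(t) + 4*cos(t)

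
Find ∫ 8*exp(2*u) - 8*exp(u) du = 4*(1 - exp(u))^2 + C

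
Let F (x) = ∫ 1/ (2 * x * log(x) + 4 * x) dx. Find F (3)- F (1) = -log(2)/2 + log(log(3) + 2)/2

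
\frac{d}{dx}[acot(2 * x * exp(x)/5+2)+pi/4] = (-10*x*exp(x) - 10*exp(x))/(4*x^2*exp(2*x) + 40*x*exp(x) + 125)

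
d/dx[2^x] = 2^x*log(2)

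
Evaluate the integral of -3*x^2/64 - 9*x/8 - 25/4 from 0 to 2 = -119/8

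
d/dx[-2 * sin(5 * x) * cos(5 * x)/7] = -10*cos(10*x)/7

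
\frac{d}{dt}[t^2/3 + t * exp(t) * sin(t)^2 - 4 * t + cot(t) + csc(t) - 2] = t*exp(t)*sin(t)^2 + t*exp(t)*sin(2*t) + 2*t/3 + exp(t)*sin(t)^2 - cot(t)^2 - cot(t)*csc(t) - 5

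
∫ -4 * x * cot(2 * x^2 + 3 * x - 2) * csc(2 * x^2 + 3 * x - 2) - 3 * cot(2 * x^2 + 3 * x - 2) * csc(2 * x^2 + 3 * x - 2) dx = csc(2*x^2 + 3*x - 2) + C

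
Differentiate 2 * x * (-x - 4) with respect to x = -4*x - 8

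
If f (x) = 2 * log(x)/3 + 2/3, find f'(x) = 2/(3*x)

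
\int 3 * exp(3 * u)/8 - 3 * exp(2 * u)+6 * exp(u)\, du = (exp(u) - 4)^3/8 + C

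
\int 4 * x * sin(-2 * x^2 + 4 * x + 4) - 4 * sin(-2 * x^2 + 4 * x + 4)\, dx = cos(-2*x^2 + 4*x + 4) + C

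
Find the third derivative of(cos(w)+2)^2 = 4*(2*cos(w) + 1)*sin(w)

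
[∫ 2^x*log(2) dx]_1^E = -2 + 2^E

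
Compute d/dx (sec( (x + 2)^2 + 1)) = 2*x*tan(x^2 + 4*x + 5)*sec(x^2 + 4*x + 5) + 4*tan(x^2 + 4*x + 5)*sec(x^2 + 4*x + 5)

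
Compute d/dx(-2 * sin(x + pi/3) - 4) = -2*cos(x + pi/3)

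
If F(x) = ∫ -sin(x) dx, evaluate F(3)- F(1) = cos(3) - cos(1)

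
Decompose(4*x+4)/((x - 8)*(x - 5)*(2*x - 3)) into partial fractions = 40/(91*(2*x - 3)) - 8/(7*(x - 5)) + 12/(13*(x - 8))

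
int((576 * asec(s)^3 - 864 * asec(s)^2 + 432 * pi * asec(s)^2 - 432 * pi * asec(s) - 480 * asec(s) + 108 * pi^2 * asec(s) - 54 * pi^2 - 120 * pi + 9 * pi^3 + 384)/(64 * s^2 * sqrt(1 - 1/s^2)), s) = -3*(4*asec(s) + pi)^2/8 + 9*(-(4*asec(s) + pi)^2 + 16*asec(s) + 4*pi)^2/1024 + 6*asec(s) + C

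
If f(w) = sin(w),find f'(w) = cos(w)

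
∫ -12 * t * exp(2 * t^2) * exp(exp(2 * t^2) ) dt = -3*exp(exp(2*t^2)) + C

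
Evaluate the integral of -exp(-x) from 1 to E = -exp(-1) + exp(-E)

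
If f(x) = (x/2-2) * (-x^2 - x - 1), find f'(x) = -3*x^2/2 + 3*x + 3/2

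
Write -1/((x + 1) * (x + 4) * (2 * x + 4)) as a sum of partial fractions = -1/(12*(x + 4)) + 1/(4*(x + 2)) - 1/(6*(x + 1))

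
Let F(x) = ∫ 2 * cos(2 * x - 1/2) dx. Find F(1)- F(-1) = sin(5/2) + sin(3/2)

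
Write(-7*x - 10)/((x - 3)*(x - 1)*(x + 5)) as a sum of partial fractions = 25/(48*(x + 5)) + 17/(12*(x - 1)) - 31/(16*(x - 3))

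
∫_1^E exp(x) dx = -E + exp(E)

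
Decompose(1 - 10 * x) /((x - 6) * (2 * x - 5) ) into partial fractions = 48/(7*(2*x - 5)) - 59/(7*(x - 6))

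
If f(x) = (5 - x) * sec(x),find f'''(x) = (x*sin(x)/cos(x) - 6*x*sin(x)/cos(x)^3 - 5*sin(x)/cos(x) + 30*sin(x)/cos(x)^3 + 3 - 6/cos(x)^2)/cos(x)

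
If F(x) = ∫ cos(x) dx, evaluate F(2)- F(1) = -sin(1) + sin(2)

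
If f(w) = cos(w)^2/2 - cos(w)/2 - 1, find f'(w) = sin(w)/2 - sin(2*w)/2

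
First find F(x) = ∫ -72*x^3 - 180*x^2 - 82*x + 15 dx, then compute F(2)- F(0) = -902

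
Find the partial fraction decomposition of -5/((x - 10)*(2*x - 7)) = 10/(13*(2*x - 7)) - 5/(13*(x - 10))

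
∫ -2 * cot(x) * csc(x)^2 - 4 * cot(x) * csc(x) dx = (csc(x) + 2)^2 + C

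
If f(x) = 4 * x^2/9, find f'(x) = 8*x/9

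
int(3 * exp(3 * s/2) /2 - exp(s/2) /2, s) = (exp(s) - 1)*exp(s/2) + C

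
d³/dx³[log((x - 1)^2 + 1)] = (4*x^3 - 12*x^2 + 8)/(x^6 - 6*x^5 + 18*x^4 - 32*x^3 + 36*x^2 - 24*x + 8)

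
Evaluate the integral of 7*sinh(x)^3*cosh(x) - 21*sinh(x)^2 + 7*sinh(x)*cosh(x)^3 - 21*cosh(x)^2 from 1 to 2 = -21*sinh(4)/2 - 7*cosh(4)/16 + 7/16 + 21*sinh(2)/2 + 7*sinh(2)^2*cosh(2)^2/2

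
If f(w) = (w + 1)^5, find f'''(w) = 60*w^2 + 120*w + 60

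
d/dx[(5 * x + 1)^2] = 50*x + 10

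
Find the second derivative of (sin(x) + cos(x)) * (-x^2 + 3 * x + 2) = x^2*sin(x) + x^2*cos(x) + x*sin(x) - 7*x*cos(x) - 10*sin(x) + 2*cos(x)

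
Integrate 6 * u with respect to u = 3*u^2 + C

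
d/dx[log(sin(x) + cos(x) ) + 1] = 1/tan(x + pi/4)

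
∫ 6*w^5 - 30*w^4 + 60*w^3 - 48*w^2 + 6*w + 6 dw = w^6 - 6*w^5 + 15*w^4 - 16*w^3 + 3*w^2 + 6*w + C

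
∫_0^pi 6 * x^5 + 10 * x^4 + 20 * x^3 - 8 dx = -4 + (-2 + 2*pi + pi^2 + pi^3)^2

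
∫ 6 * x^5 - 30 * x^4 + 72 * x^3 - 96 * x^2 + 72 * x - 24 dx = x^6 - 6*x^5 + 18*x^4 - 32*x^3 + 36*x^2 - 24*x + C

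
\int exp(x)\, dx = exp(x) + C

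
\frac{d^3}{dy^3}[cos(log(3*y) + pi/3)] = (-sin(log(y) + pi/3 + log(3)) + 3*cos(log(y) + pi/3 + log(3)))/y^3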